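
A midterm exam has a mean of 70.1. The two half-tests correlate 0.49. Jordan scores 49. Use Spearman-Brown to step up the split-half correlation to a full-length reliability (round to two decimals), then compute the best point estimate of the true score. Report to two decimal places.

Spearman-Brown: ρ = 2r/(1 + r) = 2(0.49)/(1 + 0.49) = 0.980/1.49 = 0.6577 → 0.66
T̂ = 0.66(49) + 0.34(70.1) = 32.34 + 23.834 = 56.174 → 56.17

56.17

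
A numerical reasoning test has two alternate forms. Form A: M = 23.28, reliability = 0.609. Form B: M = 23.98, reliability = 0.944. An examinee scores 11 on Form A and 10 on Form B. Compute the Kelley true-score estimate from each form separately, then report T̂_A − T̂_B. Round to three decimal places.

5.019

T̂_A = 0.609(11) + 0.391(23.28) = 15.80148
T̂_B = 0.944(10) + 0.056(23.98) = 10.78288
T̂_A − T̂_B = 5.01860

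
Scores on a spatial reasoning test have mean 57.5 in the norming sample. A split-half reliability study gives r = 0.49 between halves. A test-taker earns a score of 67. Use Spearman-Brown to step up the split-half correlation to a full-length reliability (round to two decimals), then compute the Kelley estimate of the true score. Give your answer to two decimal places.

63.77

Spearman-Brown: ρ = 2r/(1 + r) = 2(0.49)/(1 + 0.49) = 0.980/1.49 = 0.6577 → 0.66
T̂ = ρX + (1 − ρ)μ
  = 0.66 × 67 + 0.34 × 57.5
  = 44.22 + 19.550
  = 63.770
  ≈ 63.77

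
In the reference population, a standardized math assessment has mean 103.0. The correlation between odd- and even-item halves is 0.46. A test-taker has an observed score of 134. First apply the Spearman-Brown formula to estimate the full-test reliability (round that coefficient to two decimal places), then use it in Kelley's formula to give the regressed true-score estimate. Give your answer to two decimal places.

122.53

Spearman-Brown: ρ = 2r/(1 + r) = 2(0.46)/(1 + 0.46) = 0.920/1.46 = 0.6301 → 0.63
Kelley's formula gives T̂ = 0.63·134 + 0.37·103.0 = 84.42 + 38.110 = 122.530.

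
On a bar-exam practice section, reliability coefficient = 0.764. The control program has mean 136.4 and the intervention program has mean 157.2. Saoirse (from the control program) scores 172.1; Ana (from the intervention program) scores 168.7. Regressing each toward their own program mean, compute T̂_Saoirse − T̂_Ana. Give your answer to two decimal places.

-2.31

T̂_Saoirse = 0.764(172.1) + 0.236(136.4) = 163.6748
T̂_Ana = 0.764(168.7) + 0.236(157.2) = 165.9860
Difference = 163.6748 − 165.9860 = -2.3112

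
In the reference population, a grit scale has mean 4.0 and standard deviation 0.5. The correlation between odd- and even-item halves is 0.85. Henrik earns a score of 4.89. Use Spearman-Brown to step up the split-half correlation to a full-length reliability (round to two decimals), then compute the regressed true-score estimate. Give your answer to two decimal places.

Spearman-Brown: ρ = 2r/(1 + r) = 2(0.85)/(1 + 0.85) = 1.700/1.85 = 0.9189 → 0.92
Regress the observed score toward the mean by the unreliability: T̂ = 0.92·4.89 + 0.08·4.0 = 4.4988 + 0.320 = 4.819.

4.82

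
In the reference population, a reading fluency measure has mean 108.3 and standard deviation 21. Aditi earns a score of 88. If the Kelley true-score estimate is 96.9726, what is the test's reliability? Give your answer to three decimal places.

T̂ = ρX + (1 − ρ)μ  ⇒  T̂ − μ = ρ(X − μ)
ρ = (T̂ − μ)/(X − μ) = (96.9726 − 108.3) / (88 − 108.3) = -11.3274 / -20.3 = 0.55800

0.558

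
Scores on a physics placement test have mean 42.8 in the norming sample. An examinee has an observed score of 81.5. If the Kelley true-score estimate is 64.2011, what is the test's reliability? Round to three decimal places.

0.553

T̂ = ρX + (1 − ρ)μ  ⇒  T̂ − μ = ρ(X − μ)
ρ = (T̂ − μ)/(X − μ) = (64.2011 − 42.8) / (81.5 − 42.8) = 21.4011 / 38.7 = 0.55300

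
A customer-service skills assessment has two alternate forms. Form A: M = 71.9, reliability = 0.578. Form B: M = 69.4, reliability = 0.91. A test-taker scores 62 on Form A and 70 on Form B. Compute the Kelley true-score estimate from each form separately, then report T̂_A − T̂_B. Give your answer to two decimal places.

-3.77

T̂_A = 0.578(62) + 0.422(71.9) = 66.1778
T̂_B = 0.91(70) + 0.09(69.4) = 69.9460
T̂_A − T̂_B = -3.7682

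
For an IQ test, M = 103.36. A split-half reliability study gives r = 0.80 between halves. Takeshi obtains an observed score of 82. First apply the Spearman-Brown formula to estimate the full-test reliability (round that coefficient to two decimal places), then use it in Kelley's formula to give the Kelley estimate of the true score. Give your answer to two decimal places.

Spearman-Brown: ρ = 2r/(1 + r) = 2(0.80)/(1 + 0.80) = 1.600/1.80 = 0.8889 → 0.89
Regress the observed score toward the mean by the unreliability: T̂ = 0.89·82 + 0.11·103.36 = 72.98 + 11.3696 = 84.350.

84.35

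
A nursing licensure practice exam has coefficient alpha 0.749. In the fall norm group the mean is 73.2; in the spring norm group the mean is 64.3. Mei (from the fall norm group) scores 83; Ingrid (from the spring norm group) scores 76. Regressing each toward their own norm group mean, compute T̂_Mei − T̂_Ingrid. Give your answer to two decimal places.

T̂_Mei = 0.749(83) + 0.251(73.2) = 80.5402
T̂_Ingrid = 0.749(76) + 0.251(64.3) = 73.0633
Difference = 80.5402 − 73.0633 = 7.4769

7.48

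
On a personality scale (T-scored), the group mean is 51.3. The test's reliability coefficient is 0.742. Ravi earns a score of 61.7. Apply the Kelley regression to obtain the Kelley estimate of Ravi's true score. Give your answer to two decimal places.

Kelley's formula gives T̂ = 0.742·61.7 + 0.258·51.3 = 45.7814 + 13.2354 = 59.017.

59.02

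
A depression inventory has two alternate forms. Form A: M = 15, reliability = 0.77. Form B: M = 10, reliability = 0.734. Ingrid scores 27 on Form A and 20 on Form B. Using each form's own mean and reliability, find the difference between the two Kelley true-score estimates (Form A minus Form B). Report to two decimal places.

6.90

T̂_A = 0.77(27) + 0.23(15) = 24.2400
T̂_B = 0.734(20) + 0.266(10) = 17.3400
T̂_A − T̂_B = 6.9000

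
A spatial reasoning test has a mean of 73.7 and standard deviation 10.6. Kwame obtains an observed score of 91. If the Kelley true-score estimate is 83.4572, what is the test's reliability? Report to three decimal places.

0.564

T̂ = ρX + (1 − ρ)μ  ⇒  T̂ − μ = ρ(X − μ)
ρ = (T̂ − μ)/(X − μ) = (83.4572 − 73.7) / (91 − 73.7) = 9.7572 / 17.3 = 0.56400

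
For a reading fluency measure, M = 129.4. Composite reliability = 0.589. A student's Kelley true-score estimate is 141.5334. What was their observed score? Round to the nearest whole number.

150

T̂ = ρX + (1 − ρ)μ  ⇒  X = (T̂ − (1 − ρ)μ) / ρ
X = (141.5334 − 0.411 × 129.4) / 0.589 = (141.5334 − 53.1834) / 0.589 = 88.3500 / 0.589 = 150.00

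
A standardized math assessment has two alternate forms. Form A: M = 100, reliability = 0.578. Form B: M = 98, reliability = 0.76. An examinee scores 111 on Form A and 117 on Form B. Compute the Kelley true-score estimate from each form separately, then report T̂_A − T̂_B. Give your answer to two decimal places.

-6.08

T̂_A = 0.578(111) + 0.422(100) = 106.3580
T̂_B = 0.76(117) + 0.24(98) = 112.4400
T̂_A − T̂_B = -6.0820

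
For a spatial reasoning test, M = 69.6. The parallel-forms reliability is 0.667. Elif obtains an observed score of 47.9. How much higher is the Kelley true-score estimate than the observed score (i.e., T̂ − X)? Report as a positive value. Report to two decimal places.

T̂ = 0.667(47.9) + 0.333(69.6) = 31.9493 + 23.1768 = 55.1261 → 55.126
T̂ − X = 55.126 − 47.9 = 7.226 → 7.23

7.23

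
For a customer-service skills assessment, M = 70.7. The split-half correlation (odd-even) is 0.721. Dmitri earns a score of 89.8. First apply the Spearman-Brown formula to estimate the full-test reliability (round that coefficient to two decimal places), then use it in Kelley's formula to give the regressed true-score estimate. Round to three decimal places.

86.744

Spearman-Brown: ρ = 2r/(1 + r) = 2(0.721)/(1 + 0.721) = 1.4420/1.721 = 0.8379 → 0.84
T̂ = ρX + (1 − ρ)μ
  = 0.84 × 89.8 + 0.16 × 70.7
  = 75.432 + 11.312
  = 86.7440
  ≈ 86.744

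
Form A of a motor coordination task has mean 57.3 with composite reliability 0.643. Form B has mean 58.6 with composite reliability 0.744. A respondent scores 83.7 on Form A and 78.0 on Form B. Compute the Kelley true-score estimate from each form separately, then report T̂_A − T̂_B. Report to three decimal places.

1.242

T̂_A = 0.643(83.7) + 0.357(57.3) = 74.27520
T̂_B = 0.744(78.0) + 0.256(58.6) = 73.03360
T̂_A − T̂_B = 1.24160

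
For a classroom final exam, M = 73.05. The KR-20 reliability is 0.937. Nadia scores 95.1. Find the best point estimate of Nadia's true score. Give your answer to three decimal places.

T̂ = ρX + (1 − ρ)μ
  = 0.937 × 95.1 + 0.063 × 73.05
  = 89.1087 + 4.60215
  = 93.7108
  ≈ 93.711

93.711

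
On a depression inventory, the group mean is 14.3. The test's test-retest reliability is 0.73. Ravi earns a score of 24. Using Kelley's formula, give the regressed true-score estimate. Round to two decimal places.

T̂ = ρX + (1 − ρ)μ
  = 0.73 × 24 + 0.27 × 14.3
  = 17.52 + 3.861
  = 21.381
  ≈ 21.38

21.38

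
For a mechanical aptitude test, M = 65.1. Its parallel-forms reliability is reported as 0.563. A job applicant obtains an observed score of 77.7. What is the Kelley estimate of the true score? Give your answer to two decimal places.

72.19

Weight the observed score by reliability and the mean by (1 − reliability): T̂ = 0.563·77.7 + 0.437·65.1 = 43.7451 + 28.4487 = 72.194.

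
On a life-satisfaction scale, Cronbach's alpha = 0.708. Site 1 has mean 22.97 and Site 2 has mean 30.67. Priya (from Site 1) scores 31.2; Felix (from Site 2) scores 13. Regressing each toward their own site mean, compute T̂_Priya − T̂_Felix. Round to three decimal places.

10.637

T̂_Priya = 0.708(31.2) + 0.292(22.97) = 28.79684
T̂_Felix = 0.708(13) + 0.292(30.67) = 18.15964
Difference = 28.79684 − 18.15964 = 10.63720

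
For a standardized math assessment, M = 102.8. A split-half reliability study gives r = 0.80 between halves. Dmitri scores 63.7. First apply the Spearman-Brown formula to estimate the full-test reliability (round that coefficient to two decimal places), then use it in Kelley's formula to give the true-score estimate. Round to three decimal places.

68.001

Spearman-Brown: ρ = 2r/(1 + r) = 2(0.80)/(1 + 0.80) = 1.600/1.80 = 0.8889 → 0.89
T̂ = ρX + (1 − ρ)μ
  = 0.89 × 63.7 + 0.11 × 102.8
  = 56.693 + 11.308
  = 68.0010
  ≈ 68.001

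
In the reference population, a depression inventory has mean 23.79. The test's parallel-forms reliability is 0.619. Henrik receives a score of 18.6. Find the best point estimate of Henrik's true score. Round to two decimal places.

T̂ = 0.619(18.6) + 0.381(23.79) = 11.5134 + 9.06399 = 20.577 → 20.58

20.58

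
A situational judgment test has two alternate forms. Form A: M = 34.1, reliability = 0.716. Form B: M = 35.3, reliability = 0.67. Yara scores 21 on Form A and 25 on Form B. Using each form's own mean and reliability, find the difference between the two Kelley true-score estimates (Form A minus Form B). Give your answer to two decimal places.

T̂_A = 0.716(21) + 0.284(34.1) = 24.7204
T̂_B = 0.67(25) + 0.33(35.3) = 28.3990
T̂_A − T̂_B = -3.6786

-3.68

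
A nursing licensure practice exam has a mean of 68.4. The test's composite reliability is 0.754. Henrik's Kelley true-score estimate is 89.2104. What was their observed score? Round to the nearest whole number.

T̂ = ρX + (1 − ρ)μ  ⇒  X = (T̂ − (1 − ρ)μ) / ρ
X = (89.2104 − 0.246 × 68.4) / 0.754 = (89.2104 − 16.8264) / 0.754 = 72.3840 / 0.754 = 96.00

96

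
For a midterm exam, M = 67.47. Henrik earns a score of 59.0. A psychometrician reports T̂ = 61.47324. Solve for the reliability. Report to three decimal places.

0.708

T̂ = ρX + (1 − ρ)μ  ⇒  T̂ − μ = ρ(X − μ)
ρ = (T̂ − μ)/(X − μ) = (61.47324 − 67.47) / (59.0 − 67.47) = -5.99676 / -8.47 = 0.70800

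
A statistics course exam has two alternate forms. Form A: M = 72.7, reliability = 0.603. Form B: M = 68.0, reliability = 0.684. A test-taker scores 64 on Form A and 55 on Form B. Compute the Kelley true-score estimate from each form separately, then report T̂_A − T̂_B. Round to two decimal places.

8.35

T̂_A = 0.603(64) + 0.397(72.7) = 67.4539
T̂_B = 0.684(55) + 0.316(68.0) = 59.1080
T̂_A − T̂_B = 8.3459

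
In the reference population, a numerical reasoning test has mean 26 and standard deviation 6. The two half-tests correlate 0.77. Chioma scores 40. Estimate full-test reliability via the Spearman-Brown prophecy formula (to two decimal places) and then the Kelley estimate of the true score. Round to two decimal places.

38.18

Spearman-Brown: ρ = 2r/(1 + r) = 2(0.77)/(1 + 0.77) = 1.540/1.77 = 0.8701 → 0.87
Regress the observed score toward the mean by the unreliability: T̂ = 0.87·40 + 0.13·26 = 34.80 + 3.38 = 38.180.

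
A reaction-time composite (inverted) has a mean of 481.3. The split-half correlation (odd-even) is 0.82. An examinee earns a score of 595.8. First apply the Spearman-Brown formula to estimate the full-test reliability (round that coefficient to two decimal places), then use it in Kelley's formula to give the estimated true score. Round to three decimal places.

584.350

Spearman-Brown: ρ = 2r/(1 + r) = 2(0.82)/(1 + 0.82) = 1.640/1.82 = 0.9011 → 0.90
Kelley's formula gives T̂ = 0.90·595.8 + 0.10·481.3 = 536.220 + 48.130 = 584.3500.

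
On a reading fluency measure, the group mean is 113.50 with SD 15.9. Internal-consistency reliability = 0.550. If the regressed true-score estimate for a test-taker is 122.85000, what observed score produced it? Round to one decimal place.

T̂ = ρX + (1 − ρ)μ  ⇒  X = (T̂ − (1 − ρ)μ) / ρ
X = (122.85000 − 0.450 × 113.50) / 0.550 = (122.85000 − 51.07500) / 0.550 = 71.77500 / 0.550 = 130.500

130.5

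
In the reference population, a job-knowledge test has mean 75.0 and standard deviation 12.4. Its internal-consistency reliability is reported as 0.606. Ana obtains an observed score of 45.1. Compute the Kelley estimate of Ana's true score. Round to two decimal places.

56.88

T̂ = ρX + (1 − ρ)μ
  = 0.606 × 45.1 + 0.394 × 75.0
  = 27.3306 + 29.5500
  = 56.881
  ≈ 56.88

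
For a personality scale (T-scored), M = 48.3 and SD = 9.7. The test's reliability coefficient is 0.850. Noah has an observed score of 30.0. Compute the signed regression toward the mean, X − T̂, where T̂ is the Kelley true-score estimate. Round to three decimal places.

T̂ = ρX + (1 − ρ)μ
  = 0.850 × 30.0 + 0.150 × 48.3
  = 25.5000 + 7.2450
  = 32.74500
  ≈ 32.7450
X − T̂ = 30.0 − 32.7450 = -2.7450 → -2.745

-2.745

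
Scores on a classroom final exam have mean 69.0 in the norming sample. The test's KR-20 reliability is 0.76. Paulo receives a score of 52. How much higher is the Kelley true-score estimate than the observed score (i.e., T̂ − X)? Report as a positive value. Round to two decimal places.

4.08

T̂ = ρX + (1 − ρ)μ
  = 0.76 × 52 + 0.24 × 69.0
  = 39.52 + 16.560
  = 56.0800
  ≈ 56.080
T̂ − X = 56.080 − 52 = 4.080 → 4.08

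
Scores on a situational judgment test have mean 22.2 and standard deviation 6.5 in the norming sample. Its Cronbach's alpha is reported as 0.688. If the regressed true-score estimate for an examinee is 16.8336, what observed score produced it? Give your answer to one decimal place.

14.4

T̂ = ρX + (1 − ρ)μ  ⇒  X = (T̂ − (1 − ρ)μ) / ρ
X = (16.8336 − 0.312 × 22.2) / 0.688 = (16.8336 − 6.9264) / 0.688 = 9.9072 / 0.688 = 14.400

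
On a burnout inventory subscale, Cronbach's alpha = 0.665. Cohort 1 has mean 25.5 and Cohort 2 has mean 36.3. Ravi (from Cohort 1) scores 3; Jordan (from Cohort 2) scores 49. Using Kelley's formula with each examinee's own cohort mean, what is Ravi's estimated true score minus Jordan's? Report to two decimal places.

T̂_Ravi = 0.665(3) + 0.335(25.5) = 10.5375
T̂_Jordan = 0.665(49) + 0.335(36.3) = 44.7455
Difference = 10.5375 − 44.7455 = -34.2080

-34.21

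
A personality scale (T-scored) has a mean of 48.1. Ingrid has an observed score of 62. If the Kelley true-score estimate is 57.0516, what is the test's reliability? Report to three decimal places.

0.644

T̂ = ρX + (1 − ρ)μ  ⇒  T̂ − μ = ρ(X − μ)
ρ = (T̂ − μ)/(X − μ) = (57.0516 − 48.1) / (62 − 48.1) = 8.9516 / 13.9 = 0.64400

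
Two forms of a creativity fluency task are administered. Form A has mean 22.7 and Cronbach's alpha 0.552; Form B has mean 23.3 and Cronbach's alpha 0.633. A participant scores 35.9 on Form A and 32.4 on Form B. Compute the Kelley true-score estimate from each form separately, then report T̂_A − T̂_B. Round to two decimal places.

T̂_A = 0.552(35.9) + 0.448(22.7) = 29.9864
T̂_B = 0.633(32.4) + 0.367(23.3) = 29.0603
T̂_A − T̂_B = 0.9261

0.93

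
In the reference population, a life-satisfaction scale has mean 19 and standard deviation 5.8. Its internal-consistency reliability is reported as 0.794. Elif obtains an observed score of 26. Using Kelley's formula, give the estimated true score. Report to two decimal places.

24.56

T̂ = ρX + (1 − ρ)μ
  = 0.794 × 26 + 0.206 × 19
  = 20.644 + 3.914
  = 24.558
  ≈ 24.56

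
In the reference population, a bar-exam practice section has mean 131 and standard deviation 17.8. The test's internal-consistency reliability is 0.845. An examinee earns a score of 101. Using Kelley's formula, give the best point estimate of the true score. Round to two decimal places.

105.65

T̂ = ρX + (1 − ρ)μ
  = 0.845 × 101 + 0.155 × 131
  = 85.345 + 20.305
  = 105.650
  ≈ 105.65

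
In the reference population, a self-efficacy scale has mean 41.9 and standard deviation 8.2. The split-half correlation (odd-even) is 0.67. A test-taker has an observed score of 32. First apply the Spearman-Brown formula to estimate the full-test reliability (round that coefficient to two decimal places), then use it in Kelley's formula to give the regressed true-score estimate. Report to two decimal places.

33.98

Spearman-Brown: ρ = 2r/(1 + r) = 2(0.67)/(1 + 0.67) = 1.340/1.67 = 0.8024 → 0.80
Regress the observed score toward the mean by the unreliability: T̂ = 0.80·32 + 0.20·41.9 = 25.60 + 8.380 = 33.980.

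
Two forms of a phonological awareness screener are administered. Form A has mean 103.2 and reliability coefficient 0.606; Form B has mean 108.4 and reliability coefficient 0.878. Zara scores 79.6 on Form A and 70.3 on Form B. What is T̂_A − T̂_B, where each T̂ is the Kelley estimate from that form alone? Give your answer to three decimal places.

T̂_A = 0.606(79.6) + 0.394(103.2) = 88.89840
T̂_B = 0.878(70.3) + 0.122(108.4) = 74.94820
T̂_A − T̂_B = 13.95020

13.950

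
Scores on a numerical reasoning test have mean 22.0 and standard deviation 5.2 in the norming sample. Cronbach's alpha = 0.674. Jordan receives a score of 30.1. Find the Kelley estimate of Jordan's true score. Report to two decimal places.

27.46

T̂ = ρX + (1 − ρ)μ
  = 0.674 × 30.1 + 0.326 × 22.0
  = 20.2874 + 7.1720
  = 27.459
  ≈ 27.46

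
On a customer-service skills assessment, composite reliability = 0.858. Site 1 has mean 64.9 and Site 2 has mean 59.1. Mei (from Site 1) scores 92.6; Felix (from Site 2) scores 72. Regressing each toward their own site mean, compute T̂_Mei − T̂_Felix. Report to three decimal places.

T̂_Mei = 0.858(92.6) + 0.142(64.9) = 88.66660
T̂_Felix = 0.858(72) + 0.142(59.1) = 70.16820
Difference = 88.66660 − 70.16820 = 18.49840

18.498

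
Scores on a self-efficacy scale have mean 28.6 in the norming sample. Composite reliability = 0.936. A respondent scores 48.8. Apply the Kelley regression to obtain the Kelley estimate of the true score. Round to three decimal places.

T̂ = 0.936(48.8) + 0.064(28.6) = 45.6768 + 1.8304 = 47.5072 → 47.507

47.507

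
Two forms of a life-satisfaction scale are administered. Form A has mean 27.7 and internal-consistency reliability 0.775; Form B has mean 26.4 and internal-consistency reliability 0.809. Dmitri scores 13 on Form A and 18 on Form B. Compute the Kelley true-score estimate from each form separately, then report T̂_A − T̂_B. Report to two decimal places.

T̂_A = 0.775(13) + 0.225(27.7) = 16.3075
T̂_B = 0.809(18) + 0.191(26.4) = 19.6044
T̂_A − T̂_B = -3.2969

-3.30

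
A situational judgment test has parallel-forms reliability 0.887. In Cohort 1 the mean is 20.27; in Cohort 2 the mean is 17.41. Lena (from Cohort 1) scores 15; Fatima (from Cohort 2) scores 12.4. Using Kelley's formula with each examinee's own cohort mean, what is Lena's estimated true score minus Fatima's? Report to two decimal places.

T̂_Lena = 0.887(15) + 0.113(20.27) = 15.5955
T̂_Fatima = 0.887(12.4) + 0.113(17.41) = 12.9661
Difference = 15.5955 − 12.9661 = 2.6294

2.63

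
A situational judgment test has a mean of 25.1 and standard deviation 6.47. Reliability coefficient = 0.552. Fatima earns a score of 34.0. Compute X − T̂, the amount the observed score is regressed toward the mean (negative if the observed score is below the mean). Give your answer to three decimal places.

3.987

Regress the observed score toward the mean by the unreliability: T̂ = 0.552·34.0 + 0.448·25.1 = 18.7680 + 11.2448 = 30.01280.
X − T̂ = 34.0 − 30.0128 = 3.9872 → 3.987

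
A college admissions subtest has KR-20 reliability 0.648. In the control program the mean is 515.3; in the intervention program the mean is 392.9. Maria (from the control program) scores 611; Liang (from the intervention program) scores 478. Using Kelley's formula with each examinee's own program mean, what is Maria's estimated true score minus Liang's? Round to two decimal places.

T̂_Maria = 0.648(611) + 0.352(515.3) = 577.3136
T̂_Liang = 0.648(478) + 0.352(392.9) = 448.0448
Difference = 577.3136 − 448.0448 = 129.2688

129.27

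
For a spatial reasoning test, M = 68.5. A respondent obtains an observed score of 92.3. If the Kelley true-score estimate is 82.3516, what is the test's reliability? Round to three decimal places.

0.582

T̂ = ρX + (1 − ρ)μ  ⇒  T̂ − μ = ρ(X − μ)
ρ = (T̂ − μ)/(X − μ) = (82.3516 − 68.5) / (92.3 − 68.5) = 13.8516 / 23.8 = 0.58200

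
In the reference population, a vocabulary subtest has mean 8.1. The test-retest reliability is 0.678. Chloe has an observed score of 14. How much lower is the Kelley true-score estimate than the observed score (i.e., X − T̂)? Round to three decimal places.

T̂ = ρX + (1 − ρ)μ
  = 0.678 × 14 + 0.322 × 8.1
  = 9.492 + 2.6082
  = 12.10020
  ≈ 12.1002
X − T̂ = 14 − 12.1002 = 1.8998 → 1.900

1.900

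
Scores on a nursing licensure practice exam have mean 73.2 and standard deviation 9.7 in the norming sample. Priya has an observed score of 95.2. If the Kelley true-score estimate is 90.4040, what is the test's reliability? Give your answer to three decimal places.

0.782

T̂ = ρX + (1 − ρ)μ  ⇒  T̂ − μ = ρ(X − μ)
ρ = (T̂ − μ)/(X − μ) = (90.4040 − 73.2) / (95.2 − 73.2) = 17.2040 / 22.0 = 0.78200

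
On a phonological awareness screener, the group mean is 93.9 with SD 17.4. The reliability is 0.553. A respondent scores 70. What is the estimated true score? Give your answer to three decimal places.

Kelley's formula gives T̂ = 0.553·70 + 0.447·93.9 = 38.710 + 41.9733 = 80.6833.

80.683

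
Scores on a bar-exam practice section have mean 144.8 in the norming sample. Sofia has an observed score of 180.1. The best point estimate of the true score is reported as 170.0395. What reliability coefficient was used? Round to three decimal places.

T̂ = ρX + (1 − ρ)μ  ⇒  T̂ − μ = ρ(X − μ)
ρ = (T̂ − μ)/(X − μ) = (170.0395 − 144.8) / (180.1 − 144.8) = 25.2395 / 35.3 = 0.71500

0.715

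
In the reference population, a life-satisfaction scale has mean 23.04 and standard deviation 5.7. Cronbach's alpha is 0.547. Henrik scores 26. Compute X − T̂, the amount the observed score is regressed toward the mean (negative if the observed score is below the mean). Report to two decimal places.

1.34

T̂ = 0.547(26) + 0.453(23.04) = 14.222 + 10.43712 = 24.6591 → 24.659
X − T̂ = 26 − 24.659 = 1.341 → 1.34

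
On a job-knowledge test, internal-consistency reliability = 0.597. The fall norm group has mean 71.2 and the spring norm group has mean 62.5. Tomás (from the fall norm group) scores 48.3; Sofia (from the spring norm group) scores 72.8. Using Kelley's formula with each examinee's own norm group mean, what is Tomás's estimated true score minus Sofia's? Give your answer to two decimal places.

T̂_Tomás = 0.597(48.3) + 0.403(71.2) = 57.5287
T̂_Sofia = 0.597(72.8) + 0.403(62.5) = 68.6491
Difference = 57.5287 − 68.6491 = -11.1204

-11.12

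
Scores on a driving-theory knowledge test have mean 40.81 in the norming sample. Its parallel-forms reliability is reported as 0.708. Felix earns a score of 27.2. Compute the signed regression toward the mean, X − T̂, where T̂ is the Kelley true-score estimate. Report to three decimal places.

T̂ = 0.708(27.2) + 0.292(40.81) = 19.2576 + 11.91652 = 31.17412 → 31.1741
X − T̂ = 27.2 − 31.1741 = -3.9741 → -3.974

-3.974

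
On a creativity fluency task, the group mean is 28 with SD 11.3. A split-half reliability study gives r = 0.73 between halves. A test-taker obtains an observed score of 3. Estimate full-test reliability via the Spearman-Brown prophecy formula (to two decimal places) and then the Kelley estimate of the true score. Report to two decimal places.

Spearman-Brown: ρ = 2r/(1 + r) = 2(0.73)/(1 + 0.73) = 1.460/1.73 = 0.8439 → 0.84
Weight the observed score by reliability and the mean by (1 − reliability): T̂ = 0.84·3 + 0.16·28 = 2.52 + 4.48 = 7.000.

7.00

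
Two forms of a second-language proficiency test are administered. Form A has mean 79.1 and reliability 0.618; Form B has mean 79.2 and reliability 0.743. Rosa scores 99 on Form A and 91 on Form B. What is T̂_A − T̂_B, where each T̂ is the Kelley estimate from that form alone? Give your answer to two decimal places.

3.43

T̂_A = 0.618(99) + 0.382(79.1) = 91.3982
T̂_B = 0.743(91) + 0.257(79.2) = 87.9674
T̂_A − T̂_B = 3.4308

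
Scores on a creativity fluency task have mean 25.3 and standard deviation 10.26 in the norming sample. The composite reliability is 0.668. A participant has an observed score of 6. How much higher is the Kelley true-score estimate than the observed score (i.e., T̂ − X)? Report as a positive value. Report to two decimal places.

6.41

T̂ = ρX + (1 − ρ)μ
  = 0.668 × 6 + 0.332 × 25.3
  = 4.008 + 8.3996
  = 12.4076
  ≈ 12.408
T̂ − X = 12.408 − 6 = 6.408 → 6.41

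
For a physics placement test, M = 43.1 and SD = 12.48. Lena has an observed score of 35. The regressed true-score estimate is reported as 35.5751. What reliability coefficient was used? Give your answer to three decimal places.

0.929

T̂ = ρX + (1 − ρ)μ  ⇒  T̂ − μ = ρ(X − μ)
ρ = (T̂ − μ)/(X − μ) = (35.5751 − 43.1) / (35 − 43.1) = -7.5249 / -8.1 = 0.92900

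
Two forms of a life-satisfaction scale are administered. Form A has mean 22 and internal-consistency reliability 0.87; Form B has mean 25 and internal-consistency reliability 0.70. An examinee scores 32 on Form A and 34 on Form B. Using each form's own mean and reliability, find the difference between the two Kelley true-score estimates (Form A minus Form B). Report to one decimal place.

-0.6

T̂_A = 0.87(32) + 0.13(22) = 30.700
T̂_B = 0.70(34) + 0.30(25) = 31.300
T̂_A − T̂_B = -0.600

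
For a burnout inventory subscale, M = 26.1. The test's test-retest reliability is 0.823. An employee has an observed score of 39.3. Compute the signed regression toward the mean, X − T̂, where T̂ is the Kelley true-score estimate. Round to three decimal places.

2.336

T̂ = 0.823(39.3) + 0.177(26.1) = 32.3439 + 4.6197 = 36.96360 → 36.9636
X − T̂ = 39.3 − 36.9636 = 2.3364 → 2.336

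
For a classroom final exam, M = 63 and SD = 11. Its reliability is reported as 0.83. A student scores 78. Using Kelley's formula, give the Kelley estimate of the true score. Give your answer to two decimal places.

75.45

T̂ = ρX + (1 − ρ)μ
  = 0.83 × 78 + 0.17 × 63
  = 64.74 + 10.71
  = 75.450
  ≈ 75.45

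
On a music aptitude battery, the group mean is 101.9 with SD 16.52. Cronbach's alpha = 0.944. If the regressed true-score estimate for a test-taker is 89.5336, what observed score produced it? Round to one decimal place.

88.8

T̂ = ρX + (1 − ρ)μ  ⇒  X = (T̂ − (1 − ρ)μ) / ρ
X = (89.5336 − 0.056 × 101.9) / 0.944 = (89.5336 − 5.7064) / 0.944 = 83.8272 / 0.944 = 88.800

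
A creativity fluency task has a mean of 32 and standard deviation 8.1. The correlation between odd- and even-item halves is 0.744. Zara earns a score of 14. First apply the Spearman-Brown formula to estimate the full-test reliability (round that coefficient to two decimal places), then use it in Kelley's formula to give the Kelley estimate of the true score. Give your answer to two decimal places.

16.70

Spearman-Brown: ρ = 2r/(1 + r) = 2(0.744)/(1 + 0.744) = 1.4880/1.744 = 0.8532 → 0.85
T̂ = ρX + (1 − ρ)μ
  = 0.85 × 14 + 0.15 × 32
  = 11.90 + 4.80
  = 16.700
  ≈ 16.70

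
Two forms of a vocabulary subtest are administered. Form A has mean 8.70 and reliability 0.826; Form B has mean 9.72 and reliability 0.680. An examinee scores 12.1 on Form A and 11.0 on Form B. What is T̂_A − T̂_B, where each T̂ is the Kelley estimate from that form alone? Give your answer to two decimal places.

T̂_A = 0.826(12.1) + 0.174(8.70) = 11.5084
T̂_B = 0.680(11.0) + 0.320(9.72) = 10.5904
T̂_A − T̂_B = 0.9180

0.92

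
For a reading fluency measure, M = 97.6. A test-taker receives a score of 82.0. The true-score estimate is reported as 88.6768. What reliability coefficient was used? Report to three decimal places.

0.572

T̂ = ρX + (1 − ρ)μ  ⇒  T̂ − μ = ρ(X − μ)
ρ = (T̂ − μ)/(X − μ) = (88.6768 − 97.6) / (82.0 − 97.6) = -8.9232 / -15.6 = 0.57200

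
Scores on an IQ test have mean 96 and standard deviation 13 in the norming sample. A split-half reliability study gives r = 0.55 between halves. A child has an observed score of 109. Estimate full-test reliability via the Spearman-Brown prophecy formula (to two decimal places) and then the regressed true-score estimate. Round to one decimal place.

Spearman-Brown: ρ = 2r/(1 + r) = 2(0.55)/(1 + 0.55) = 1.100/1.55 = 0.7097 → 0.71
T̂ = 0.71(109) + 0.29(96) = 77.39 + 27.84 = 105.23 → 105.2

105.2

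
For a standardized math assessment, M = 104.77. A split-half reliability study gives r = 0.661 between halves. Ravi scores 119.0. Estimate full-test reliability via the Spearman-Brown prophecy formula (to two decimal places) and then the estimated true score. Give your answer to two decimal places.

Spearman-Brown: ρ = 2r/(1 + r) = 2(0.661)/(1 + 0.661) = 1.3220/1.661 = 0.7959 → 0.80
T̂ = 0.80(119.0) + 0.20(104.77) = 95.200 + 20.9540 = 116.154 → 116.15

116.15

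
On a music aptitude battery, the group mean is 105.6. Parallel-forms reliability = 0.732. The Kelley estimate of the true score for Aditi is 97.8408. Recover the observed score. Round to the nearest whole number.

T̂ = ρX + (1 − ρ)μ  ⇒  X = (T̂ − (1 − ρ)μ) / ρ
X = (97.8408 − 0.268 × 105.6) / 0.732 = (97.8408 − 28.3008) / 0.732 = 69.5400 / 0.732 = 95.00

95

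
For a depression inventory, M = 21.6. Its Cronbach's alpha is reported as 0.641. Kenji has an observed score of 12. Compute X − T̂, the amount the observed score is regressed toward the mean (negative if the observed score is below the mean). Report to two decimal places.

T̂ = ρX + (1 − ρ)μ
  = 0.641 × 12 + 0.359 × 21.6
  = 7.692 + 7.7544
  = 15.4464
  ≈ 15.446
X − T̂ = 12 − 15.446 = -3.446 → -3.45

-3.45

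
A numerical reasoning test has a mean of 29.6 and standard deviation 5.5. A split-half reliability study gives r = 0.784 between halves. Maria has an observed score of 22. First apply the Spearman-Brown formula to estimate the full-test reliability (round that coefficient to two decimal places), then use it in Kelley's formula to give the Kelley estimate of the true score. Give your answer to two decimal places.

Spearman-Brown: ρ = 2r/(1 + r) = 2(0.784)/(1 + 0.784) = 1.5680/1.784 = 0.8789 → 0.88
T̂ = 0.88(22) + 0.12(29.6) = 19.36 + 3.552 = 22.912 → 22.91

22.91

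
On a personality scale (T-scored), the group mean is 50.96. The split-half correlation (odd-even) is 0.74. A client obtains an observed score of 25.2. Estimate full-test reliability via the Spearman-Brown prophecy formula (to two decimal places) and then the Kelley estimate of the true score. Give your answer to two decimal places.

Spearman-Brown: ρ = 2r/(1 + r) = 2(0.74)/(1 + 0.74) = 1.480/1.74 = 0.8506 → 0.85
T̂ = ρX + (1 − ρ)μ
  = 0.85 × 25.2 + 0.15 × 50.96
  = 21.420 + 7.6440
  = 29.064
  ≈ 29.06

29.06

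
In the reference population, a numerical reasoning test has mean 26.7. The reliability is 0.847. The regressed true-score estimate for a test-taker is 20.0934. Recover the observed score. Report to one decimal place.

T̂ = ρX + (1 − ρ)μ  ⇒  X = (T̂ − (1 − ρ)μ) / ρ
X = (20.0934 − 0.153 × 26.7) / 0.847 = (20.0934 − 4.0851) / 0.847 = 16.0083 / 0.847 = 18.900

18.9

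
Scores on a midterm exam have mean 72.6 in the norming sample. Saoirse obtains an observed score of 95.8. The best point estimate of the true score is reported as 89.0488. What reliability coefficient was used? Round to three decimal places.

0.709

T̂ = ρX + (1 − ρ)μ  ⇒  T̂ − μ = ρ(X − μ)
ρ = (T̂ − μ)/(X − μ) = (89.0488 − 72.6) / (95.8 − 72.6) = 16.4488 / 23.2 = 0.70900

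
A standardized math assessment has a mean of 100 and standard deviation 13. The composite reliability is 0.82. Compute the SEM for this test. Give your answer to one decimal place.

SEM = SD · √(1 − ρ) = 13 × √0.18 = 13 × 0.4243 = 5.515

5.5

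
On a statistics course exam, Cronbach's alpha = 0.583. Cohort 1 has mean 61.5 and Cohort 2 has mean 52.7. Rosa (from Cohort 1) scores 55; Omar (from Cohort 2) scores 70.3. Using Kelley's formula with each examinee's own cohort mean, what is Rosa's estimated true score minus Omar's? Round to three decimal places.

-5.250

T̂_Rosa = 0.583(55) + 0.417(61.5) = 57.71050
T̂_Omar = 0.583(70.3) + 0.417(52.7) = 62.96080
Difference = 57.71050 − 62.96080 = -5.25030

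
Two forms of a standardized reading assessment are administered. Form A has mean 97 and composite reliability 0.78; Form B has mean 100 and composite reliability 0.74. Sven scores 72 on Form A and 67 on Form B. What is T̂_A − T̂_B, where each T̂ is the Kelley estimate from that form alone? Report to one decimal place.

T̂_A = 0.78(72) + 0.22(97) = 77.500
T̂_B = 0.74(67) + 0.26(100) = 75.580
T̂_A − T̂_B = 1.920

1.9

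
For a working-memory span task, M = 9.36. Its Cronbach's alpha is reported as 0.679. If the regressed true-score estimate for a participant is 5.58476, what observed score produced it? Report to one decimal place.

T̂ = ρX + (1 − ρ)μ  ⇒  X = (T̂ − (1 − ρ)μ) / ρ
X = (5.58476 − 0.321 × 9.36) / 0.679 = (5.58476 − 3.00456) / 0.679 = 2.58020 / 0.679 = 3.800

3.8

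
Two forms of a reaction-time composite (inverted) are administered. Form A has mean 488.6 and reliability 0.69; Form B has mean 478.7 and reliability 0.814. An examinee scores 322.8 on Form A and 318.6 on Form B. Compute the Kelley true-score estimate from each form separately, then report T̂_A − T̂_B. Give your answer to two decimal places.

T̂_A = 0.69(322.8) + 0.31(488.6) = 374.1980
T̂_B = 0.814(318.6) + 0.186(478.7) = 348.3786
T̂_A − T̂_B = 25.8194

25.82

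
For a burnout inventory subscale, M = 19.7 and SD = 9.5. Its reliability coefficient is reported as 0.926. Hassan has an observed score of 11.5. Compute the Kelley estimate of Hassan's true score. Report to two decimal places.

T̂ = ρX + (1 − ρ)μ
  = 0.926 × 11.5 + 0.074 × 19.7
  = 10.6490 + 1.4578
  = 12.107
  ≈ 12.11

12.11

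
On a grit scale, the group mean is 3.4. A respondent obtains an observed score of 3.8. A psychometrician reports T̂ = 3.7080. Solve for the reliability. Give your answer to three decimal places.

T̂ = ρX + (1 − ρ)μ  ⇒  T̂ − μ = ρ(X − μ)
ρ = (T̂ − μ)/(X − μ) = (3.7080 − 3.4) / (3.8 − 3.4) = 0.3080 / 0.4 = 0.77000

0.770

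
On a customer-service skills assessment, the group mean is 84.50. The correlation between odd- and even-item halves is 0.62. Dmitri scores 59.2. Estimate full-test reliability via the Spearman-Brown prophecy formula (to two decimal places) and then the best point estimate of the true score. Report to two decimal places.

Spearman-Brown: ρ = 2r/(1 + r) = 2(0.62)/(1 + 0.62) = 1.240/1.62 = 0.7654 → 0.77
Weight the observed score by reliability and the mean by (1 − reliability): T̂ = 0.77·59.2 + 0.23·84.50 = 45.584 + 19.4350 = 65.019.

65.02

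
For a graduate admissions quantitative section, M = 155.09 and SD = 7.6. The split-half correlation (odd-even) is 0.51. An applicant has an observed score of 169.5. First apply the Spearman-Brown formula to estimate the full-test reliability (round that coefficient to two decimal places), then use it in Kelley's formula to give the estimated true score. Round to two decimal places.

Spearman-Brown: ρ = 2r/(1 + r) = 2(0.51)/(1 + 0.51) = 1.020/1.51 = 0.6755 → 0.68
T̂ = ρX + (1 − ρ)μ
  = 0.68 × 169.5 + 0.32 × 155.09
  = 115.260 + 49.6288
  = 164.889
  ≈ 164.89

164.89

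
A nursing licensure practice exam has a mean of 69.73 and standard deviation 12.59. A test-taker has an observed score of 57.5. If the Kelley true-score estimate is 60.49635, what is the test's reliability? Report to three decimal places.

0.755

T̂ = ρX + (1 − ρ)μ  ⇒  T̂ − μ = ρ(X − μ)
ρ = (T̂ − μ)/(X − μ) = (60.49635 − 69.73) / (57.5 − 69.73) = -9.23365 / -12.23 = 0.75500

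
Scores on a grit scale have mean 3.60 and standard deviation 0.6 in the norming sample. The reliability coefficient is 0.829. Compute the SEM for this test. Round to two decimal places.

0.25

SEM = SD · √(1 − ρ) = 0.6 × √0.171 = 0.6 × 0.4135 = 0.248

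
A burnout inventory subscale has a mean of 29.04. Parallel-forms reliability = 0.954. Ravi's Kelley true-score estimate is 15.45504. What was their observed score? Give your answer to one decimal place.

T̂ = ρX + (1 − ρ)μ  ⇒  X = (T̂ − (1 − ρ)μ) / ρ
X = (15.45504 − 0.046 × 29.04) / 0.954 = (15.45504 − 1.33584) / 0.954 = 14.11920 / 0.954 = 14.800

14.8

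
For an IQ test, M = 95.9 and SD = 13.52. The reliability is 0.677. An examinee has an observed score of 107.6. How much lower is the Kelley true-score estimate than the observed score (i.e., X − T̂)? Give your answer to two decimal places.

3.78

T̂ = 0.677(107.6) + 0.323(95.9) = 72.8452 + 30.9757 = 103.8209 → 103.821
X − T̂ = 107.6 − 103.821 = 3.779 → 3.78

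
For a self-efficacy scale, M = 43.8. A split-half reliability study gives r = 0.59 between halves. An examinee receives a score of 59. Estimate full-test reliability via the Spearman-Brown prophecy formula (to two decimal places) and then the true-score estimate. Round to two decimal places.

55.05

Spearman-Brown: ρ = 2r/(1 + r) = 2(0.59)/(1 + 0.59) = 1.180/1.59 = 0.7421 → 0.74
Weight the observed score by reliability and the mean by (1 − reliability): T̂ = 0.74·59 + 0.26·43.8 = 43.66 + 11.388 = 55.048.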